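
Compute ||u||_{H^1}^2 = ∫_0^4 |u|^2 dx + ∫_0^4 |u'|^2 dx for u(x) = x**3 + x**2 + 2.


||u||_{H^1}^2 = 48752/7

The H^1 norm (squared) on an interval (0, L) is
  ||u||_{H^1}^2 = ∫_0^L u(x)^2 dx + ∫_0^L u'(x)^2 dx.
Compute u'(x) = 3*x**2 + 2*x.
Then u(x)^2 = x**6 + 2*x**5 + x**4 + 4*x**3 + 4*x**2 + 4 and u'(x)^2 = 9*x**4 + 12*x**3 + 4*x**2.
Integrate each monomial from 0 to 4 using ∫_0^4 c·x^n dx = c·4^(n+1)/(n+1):
  ∫_0^4 u(x)^2 dx = ∫_0^4 (x^6 + 2*x^5 + x^4 + 4*x^3 + 4*x^2 + 4) dx. Term by term:
    ∫_0^4 x^6 dx = 16384/7;  ∫_0^4 2*x^5 dx = 4096/3;  ∫_0^4 x^4 dx = 1024/5;
    ∫_0^4 4*x^3 dx = 256;  ∫_0^4 4*x^2 dx = 256/3;  ∫_0^4 4 dx = 16.
  Sum: 16384/7 + 4096/3 + 1024/5 + 256 + 256/3 + 16 = 448144/105.
  ∫_0^4 u'(x)^2 dx = ∫_0^4 (9*x^4 + 12*x^3 + 4*x^2) dx. Term by term:
    ∫_0^4 9*x^4 dx = 9216/5;  ∫_0^4 12*x^3 dx = 768;  ∫_0^4 4*x^2 dx = 256/3.
  Sum: 9216/5 + 768 + 256/3 = 40448/15.
Adding: ||u||_{H^1}^2 = 448144/105 + 40448/15 = 48752/7.


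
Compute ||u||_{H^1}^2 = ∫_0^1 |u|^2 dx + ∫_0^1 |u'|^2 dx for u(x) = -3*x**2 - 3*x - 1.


||u||_{H^1}^2 = 543/10

The H^1 norm (squared) on an interval (0, L) is
  ||u||_{H^1}^2 = ∫_0^L u(x)^2 dx + ∫_0^L u'(x)^2 dx.
Compute u'(x) = -6*x - 3.
Then u(x)^2 = 9*x**4 + 18*x**3 + 15*x**2 + 6*x + 1 and u'(x)^2 = 36*x**2 + 36*x + 9.
Integrate each monomial from 0 to 1 using ∫_0^1 c·x^n dx = c·1^(n+1)/(n+1):
  ∫_0^1 u(x)^2 dx = ∫_0^1 (9*x^4 + 18*x^3 + 15*x^2 + 6*x + 1) dx. Term by term:
    ∫_0^1 9*x^4 dx = 9/5;  ∫_0^1 18*x^3 dx = 9/2;  ∫_0^1 15*x^2 dx = 5;
    ∫_0^1 6*x dx = 3;  ∫_0^1 1 dx = 1.
  Sum: 9/5 + 9/2 + 5 + 3 + 1 = 153/10.
  ∫_0^1 u'(x)^2 dx = ∫_0^1 (36*x^2 + 36*x + 9) dx. Term by term:
    ∫_0^1 36*x^2 dx = 12;  ∫_0^1 36*x dx = 18;  ∫_0^1 9 dx = 9.
  Sum: 12 + 18 + 9 = 39.
Adding: ||u||_{H^1}^2 = 153/10 + 39 = 543/10.


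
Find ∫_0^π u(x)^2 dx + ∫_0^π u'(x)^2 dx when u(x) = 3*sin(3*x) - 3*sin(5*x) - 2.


||u||_{H^1(0,π)}^2 = -16/5 + 166*π

u'(x) = 9*cos(3*x) - 15*cos(5*x).
Expand u² and (u')² and integrate term by term on (0, π), using: for integers n ≥ 1, ∫_0^π sin²(nx) dx = ∫_0^π cos²(nx) dx = π/2; for n ≠ n', ∫_0^π sin(nx)sin(n'x) dx = ∫_0^π cos(nx)cos(n'x) dx = 0; and by product-to-sum, ∫_0^π sin(nx)cos(n'x) dx = ½∫_0^π [sin((n+n')x) + sin((n−n')x)] dx, which is 0 when n+n' is even and 2n/(n²−n'²) when n+n' is odd (it need not vanish on (0, π)). For the constant mode: ∫_0^π 1 dx = π, ∫_0^π cos(nx) dx = 0, ∫_0^π sin(nx) dx = (1−(−1)^n)/n.
  u² squared terms: (-2)²·∫1 dx = 4·π = 4*π;  (-3)²·∫sin(5x)² dx = 9·π/2 = 9*π/2;  (3)²·∫sin(3x)² dx = 9·π/2 = 9*π/2.
  u² cross terms: 2·(-2)·(-3)·∫1·sin(5x) dx = 12·(2/5) = 24/5;  2·(-2)·(3)·∫1·sin(3x) dx = -12·(2/3) = -8;  2·(-3)·(3)·∫sin(5x)·sin(3x) dx = -18·(0) = 0.
  So ∫_0^π u² dx = 4*π + 9*π/2 + 9*π/2 + 24/5 − 8 + 0 = -16/5 + 13*π.
  (u')² squared terms: (-15)²·∫cos(5x)² dx = 225·π/2 = 225*π/2;  (9)²·∫cos(3x)² dx = 81·π/2 = 81*π/2.
  (u')² cross terms: 2·(-15)·(9)·∫cos(5x)·cos(3x) dx = -270·(0) = 0.
  So ∫_0^π (u')² dx = 225*π/2 + 81*π/2 + 0 = 153*π.
||u||_{H^1}^2 = (-16/5 + 13*π) + (153*π) = -16/5 + 166*π.


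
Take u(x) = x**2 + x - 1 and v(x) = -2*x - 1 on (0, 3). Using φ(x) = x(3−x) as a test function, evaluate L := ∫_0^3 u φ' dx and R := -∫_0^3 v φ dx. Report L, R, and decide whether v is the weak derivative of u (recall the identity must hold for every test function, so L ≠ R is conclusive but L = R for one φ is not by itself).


LHS = -18, RHS = 18. No, v is not the weak derivative of u.

u(x) = x**2 + x - 1, classical derivative u'(x) = 2*x + 1.
φ(x) = x(3−x), so φ'(x) = 3 - 2*x.
Note φ(0) = φ(3) = 0, so the boundary term u·φ vanishes.
LHS = ∫_0^3 u(x) φ'(x) dx = ∫_0^3 (-2*x^3 + x^2 + 5*x - 3) dx. Term by term:
  ∫_0^3 -2*x^3 dx = -81/2;  ∫_0^3 x^2 dx = 9;  ∫_0^3 5*x dx = 45/2;
  ∫_0^3 -3 dx = -9.
Sum: -81/2 + 9 + 45/2 − 9 = -18.
So LHS = -18.
∫_0^3 v(x) φ(x) dx = ∫_0^3 (2*x^3 - 5*x^2 - 3*x) dx. Term by term:
  ∫_0^3 2*x^3 dx = 81/2;  ∫_0^3 -5*x^2 dx = -45;  ∫_0^3 -3*x dx = -27/2.
Sum: 81/2 − 45 − 27/2 = -18.
So RHS = -∫_0^3 v(x) φ(x) dx = 18.
LHS − RHS = -36 ≠ 0, so the identity fails.
(For a valid weak derivative the identity must hold for EVERY test function, in particular this one. The failure shows v is NOT the weak derivative of u.)
Correct weak derivative would be u'(x) = 2*x + 1.


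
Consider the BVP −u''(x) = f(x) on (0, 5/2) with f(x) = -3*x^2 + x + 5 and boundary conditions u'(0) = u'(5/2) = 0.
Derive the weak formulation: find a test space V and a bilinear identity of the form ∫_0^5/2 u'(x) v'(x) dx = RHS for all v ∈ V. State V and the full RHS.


V = H^1(0, 5/2) (no boundary constraint on v; u is determined up to an additive constant); weak form: ∫_0^5/2 u'v' dx = ∫_0^5/2 (-3*x^2 + x + 5) v dx for all v ∈ V.

Multiply both sides by a test function v and integrate from 0 to 5/2:
  ∫_0^5/2 −u''(x) v(x) dx = ∫_0^5/2 f(x) v(x) dx.
Integrate the LHS by parts once:
  ∫_0^5/2 −u'' v dx = −[u'(x) v(x)]_0^5/2 + ∫_0^5/2 u'(x) v'(x) dx.
Thus ∫_0^5/2 u'(x) v'(x) dx = ∫_0^5/2 f(x) v(x) dx + [u'(x) v(x)]_0^5/2.
Choose V so that boundary terms are either known or forced to vanish.
u has homogeneous Neumann: u'(0) = u'(5/2) = 0. So [u' v]_0^5/2 = 0·v(5/2) − 0·v(0) = 0 for any v; take V = H^1(0, 5/2).
Weak formulation: find u (satisfying any essential BC) such that ∫_0^5/2 u'(x) v'(x) dx = ∫_0^5/2 f v dx for all v ∈ V (homogeneous Neumann, so boundary terms vanish).
Substituting f(x) = -3*x^2 + x + 5, the right-hand side is ∫_0^5/2 (-3*x^2 + x + 5) v dx.
Compatibility check (pure Neumann): taking v ≡ 1 ∈ V gives 0 = ∫_0^5/2 f dx + (0) − (0), i.e. ∫_0^5/2 f dx must equal u'(0) − u'(5/2) = 0. Indeed ∫_0^5/2 (-3*x^2 + x + 5) dx = 0, so the data are compatible. The solution is then unique only up to an additive constant (fix it e.g. by requiring ∫_0^5/2 u dx = 0).


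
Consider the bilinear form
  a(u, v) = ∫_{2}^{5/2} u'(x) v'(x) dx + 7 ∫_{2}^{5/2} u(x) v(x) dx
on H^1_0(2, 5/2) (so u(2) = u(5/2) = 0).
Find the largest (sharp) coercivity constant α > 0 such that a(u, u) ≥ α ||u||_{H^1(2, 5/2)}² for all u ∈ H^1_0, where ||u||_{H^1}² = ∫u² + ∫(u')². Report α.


α = 1

Coercivity of a(·,·) on H^1_0(2, 5/2) means a(u, u) ≥ α ||u||_{H^1}² for every u ∈ H^1_0.
The interval has length L = 1/2, and Poincaré/coercivity depend only on L. Here a(u, u) = ∫(u')² + (7)·∫u².
Here c = 7 ≥ 1, so a(u,u) = ∫(u')² + c∫u² ≥ ∫(u')² + ∫u² = ||u||_{H^1}², i.e. α = 1 works. No larger α is possible: a(u,u) ≥ α||u||_{H^1}² means (1−α)∫(u')² ≥ (α−c)∫u², and for the modes u_n = sin(nπ(x−x₀)/L) (x₀ the left endpoint) one has ∫u_n²/∫(u_n')² = (L/(nπ))² → 0, so a(u_n,u_n)/||u_n||_{H^1}² → 1. Hence the optimal constant is α = 1.
Therefore α = 1.


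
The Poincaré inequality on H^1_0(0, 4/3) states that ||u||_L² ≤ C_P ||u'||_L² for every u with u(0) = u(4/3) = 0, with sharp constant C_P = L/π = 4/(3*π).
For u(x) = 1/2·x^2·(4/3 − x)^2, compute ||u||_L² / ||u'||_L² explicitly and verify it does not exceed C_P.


||u||_L² / ||u'||_L² = 2*sqrt(3)/9 < C_P = 4/(3*π).

u(x) = 1/2·x^2·(4/3 − x)^2, so u'(x) = 2*x*(3*x - 4)*(3*x - 2)/9.
u(x) = 1/2·x^2·(4/3 − x)^2 vanishes at x = 0 and x = 4/3, so u ∈ H^1_0(0, 4/3). Differentiate via the product rule and integrate the resulting polynomials term by term.
  ∫_0^4/3 u² dx = ∫_0^4/3 (x^8/4 - 4*x^7/3 + 8*x^6/3 - 64*x^5/27 + 64*x^4/81) dx. Term by term:
    ∫_0^4/3 x^8/4 dx = 65536/177147;  ∫_0^4/3 -4*x^7/3 dx = -32768/19683;  ∫_0^4/3 8*x^6/3 dx = 131072/45927;
    ∫_0^4/3 -64*x^5/27 dx = -131072/59049;  ∫_0^4/3 64*x^4/81 dx = 65536/98415.
  Sum: 65536/177147 − 32768/19683 + 131072/45927 − 131072/59049 + 65536/98415 = 32768/6200145.
  ∫_0^4/3 (u')² dx = ∫_0^4/3 (4*x^6 - 16*x^5 + 208*x^4/9 - 128*x^3/9 + 256*x^2/81) dx. Term by term:
    ∫_0^4/3 4*x^6 dx = 65536/15309;  ∫_0^4/3 -16*x^5 dx = -32768/2187;  ∫_0^4/3 208*x^4/9 dx = 212992/10935;
    ∫_0^4/3 -128*x^3/9 dx = -8192/729;  ∫_0^4/3 256*x^2/81 dx = 16384/6561.
  Sum: 65536/15309 − 32768/2187 + 212992/10935 − 8192/729 + 16384/6561 = 8192/229635.
∫_0^4/3 u² dx = 32768/6200145, so ||u||_L² = 128*sqrt(210)/25515.
∫_0^4/3 (u')² dx = 8192/229635, so ||u'||_L² = 64*sqrt(70)/2835.
Ratio ||u||_L² / ||u'||_L² = 2*sqrt(3)/9.
Sharp Poincaré constant on H^1_0(0, 4/3) is C_P = L/π = 4/(3*π), achieved by sin(3*π/4·x).
A polynomial bump cannot attain the sharp Poincaré constant (only the first sine eigenfunction does), so the ratio is strictly less than C_P, consistent with ||u||_L² ≤ C_P ||u'||_L².


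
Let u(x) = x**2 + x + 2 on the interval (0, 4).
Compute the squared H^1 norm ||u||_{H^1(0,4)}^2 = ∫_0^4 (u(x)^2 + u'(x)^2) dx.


||u||_{H^1}^2 = 3044/5

The H^1 norm (squared) on an interval (0, L) is
  ||u||_{H^1}^2 = ∫_0^L u(x)^2 dx + ∫_0^L u'(x)^2 dx.
Compute u'(x) = 2*x + 1.
Then u(x)^2 = x**4 + 2*x**3 + 5*x**2 + 4*x + 4 and u'(x)^2 = 4*x**2 + 4*x + 1.
Integrate each monomial from 0 to 4 using ∫_0^4 c·x^n dx = c·4^(n+1)/(n+1):
  ∫_0^4 u(x)^2 dx = ∫_0^4 (x^4 + 2*x^3 + 5*x^2 + 4*x + 4) dx. Term by term:
    ∫_0^4 x^4 dx = 1024/5;  ∫_0^4 2*x^3 dx = 128;  ∫_0^4 5*x^2 dx = 320/3;
    ∫_0^4 4*x dx = 32;  ∫_0^4 4 dx = 16.
  Sum: 1024/5 + 128 + 320/3 + 32 + 16 = 7312/15.
  ∫_0^4 u'(x)^2 dx = ∫_0^4 (4*x^2 + 4*x + 1) dx. Term by term:
    ∫_0^4 4*x^2 dx = 256/3;  ∫_0^4 4*x dx = 32;  ∫_0^4 1 dx = 4.
  Sum: 256/3 + 32 + 4 = 364/3.
Adding: ||u||_{H^1}^2 = 7312/15 + 364/3 = 3044/5.


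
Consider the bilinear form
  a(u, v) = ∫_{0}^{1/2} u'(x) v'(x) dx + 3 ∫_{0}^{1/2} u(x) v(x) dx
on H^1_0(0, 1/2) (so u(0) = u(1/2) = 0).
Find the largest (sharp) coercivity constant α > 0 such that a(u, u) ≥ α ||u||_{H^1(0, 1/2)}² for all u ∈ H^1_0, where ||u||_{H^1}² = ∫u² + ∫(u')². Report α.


α = 1

Coercivity of a(·,·) on H^1_0(0, 1/2) means a(u, u) ≥ α ||u||_{H^1}² for every u ∈ H^1_0.
The interval has length L = 1/2, and Poincaré/coercivity depend only on L. Here a(u, u) = ∫(u')² + (3)·∫u².
Here c = 3 ≥ 1, so a(u,u) = ∫(u')² + c∫u² ≥ ∫(u')² + ∫u² = ||u||_{H^1}², i.e. α = 1 works. No larger α is possible: a(u,u) ≥ α||u||_{H^1}² means (1−α)∫(u')² ≥ (α−c)∫u², and for the modes u_n = sin(nπ(x−x₀)/L) (x₀ the left endpoint) one has ∫u_n²/∫(u_n')² = (L/(nπ))² → 0, so a(u_n,u_n)/||u_n||_{H^1}² → 1. Hence the optimal constant is α = 1.
Therefore α = 1.


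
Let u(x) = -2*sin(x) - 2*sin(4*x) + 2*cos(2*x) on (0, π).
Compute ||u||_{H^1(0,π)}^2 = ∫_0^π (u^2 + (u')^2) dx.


||u||_{H^1(0,π)}^2 = 80/3 + 48*π

u'(x) = -4*sin(2*x) - 2*cos(x) - 8*cos(4*x).
Expand u² and (u')² and integrate term by term on (0, π), using: for integers n ≥ 1, ∫_0^π sin²(nx) dx = ∫_0^π cos²(nx) dx = π/2; for n ≠ n', ∫_0^π sin(nx)sin(n'x) dx = ∫_0^π cos(nx)cos(n'x) dx = 0; and by product-to-sum, ∫_0^π sin(nx)cos(n'x) dx = ½∫_0^π [sin((n+n')x) + sin((n−n')x)] dx, which is 0 when n+n' is even and 2n/(n²−n'²) when n+n' is odd (it need not vanish on (0, π)).
  u² squared terms: (-2)²·∫sin(x)² dx = 4·π/2 = 2*π;  (-2)²·∫sin(4x)² dx = 4·π/2 = 2*π;  (2)²·∫cos(2x)² dx = 4·π/2 = 2*π.
  u² cross terms: 2·(-2)·(-2)·∫sin(x)·sin(4x) dx = 8·(0) = 0;  2·(-2)·(2)·∫sin(x)·cos(2x) dx = -8·(-2/3) = 16/3;  2·(-2)·(2)·∫sin(4x)·cos(2x) dx = -8·(0) = 0.
  So ∫_0^π u² dx = 2*π + 2*π + 2*π + 0 + 16/3 + 0 = 16/3 + 6*π.
  (u')² squared terms: (-8)²·∫cos(4x)² dx = 64·π/2 = 32*π;  (-4)²·∫sin(2x)² dx = 16·π/2 = 8*π;  (-2)²·∫cos(x)² dx = 4·π/2 = 2*π.
  (u')² cross terms: 2·(-8)·(-4)·∫cos(4x)·sin(2x) dx = 64·(0) = 0;  2·(-8)·(-2)·∫cos(4x)·cos(x) dx = 32·(0) = 0;  2·(-4)·(-2)·∫sin(2x)·cos(x) dx = 16·(4/3) = 64/3.
  So ∫_0^π (u')² dx = 32*π + 8*π + 2*π + 0 + 0 + 64/3 = 64/3 + 42*π.
||u||_{H^1}^2 = (16/3 + 6*π) + (64/3 + 42*π) = 80/3 + 48*π.


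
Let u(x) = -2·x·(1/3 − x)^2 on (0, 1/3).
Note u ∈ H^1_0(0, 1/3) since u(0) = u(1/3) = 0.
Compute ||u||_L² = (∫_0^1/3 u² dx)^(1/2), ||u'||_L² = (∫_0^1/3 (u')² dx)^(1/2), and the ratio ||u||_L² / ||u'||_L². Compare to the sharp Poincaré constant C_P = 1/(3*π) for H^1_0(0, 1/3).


||u||_L² / ||u'||_L² = sqrt(14)/42 < C_P = 1/(3*π).

u(x) = -2·x·(1/3 − x)^2, so u'(x) = -6*x^2 + 8*x/3 - 2/9.
u(x) = -2·x·(1/3 − x)^2 vanishes at x = 0 and x = 1/3, so u ∈ H^1_0(0, 1/3). Differentiate via the product rule and integrate the resulting polynomials term by term.
  ∫_0^1/3 u² dx = ∫_0^1/3 (4*x^6 - 16*x^5/3 + 8*x^4/3 - 16*x^3/27 + 4*x^2/81) dx. Term by term:
    ∫_0^1/3 4*x^6 dx = 4/15309;  ∫_0^1/3 -16*x^5/3 dx = -8/6561;  ∫_0^1/3 8*x^4/3 dx = 8/3645;
    ∫_0^1/3 -16*x^3/27 dx = -4/2187;  ∫_0^1/3 4*x^2/81 dx = 4/6561.
  Sum: 4/15309 − 8/6561 + 8/3645 − 4/2187 + 4/6561 = 4/229635.
  ∫_0^1/3 (u')² dx = ∫_0^1/3 (36*x^4 - 32*x^3 + 88*x^2/9 - 32*x/27 + 4/81) dx. Term by term:
    ∫_0^1/3 36*x^4 dx = 4/135;  ∫_0^1/3 -32*x^3 dx = -8/81;  ∫_0^1/3 88*x^2/9 dx = 88/729;
    ∫_0^1/3 -32*x/27 dx = -16/243;  ∫_0^1/3 4/81 dx = 4/243.
  Sum: 4/135 − 8/81 + 88/729 − 16/243 + 4/243 = 8/3645.
∫_0^1/3 u² dx = 4/229635, so ||u||_L² = 2*sqrt(35)/2835.
∫_0^1/3 (u')² dx = 8/3645, so ||u'||_L² = 2*sqrt(10)/135.
Ratio ||u||_L² / ||u'||_L² = sqrt(14)/42.
Sharp Poincaré constant on H^1_0(0, 1/3) is C_P = L/π = 1/(3*π), achieved by sin(3*π·x).
A polynomial bump cannot attain the sharp Poincaré constant (only the first sine eigenfunction does), so the ratio is strictly less than C_P, consistent with ||u||_L² ≤ C_P ||u'||_L².


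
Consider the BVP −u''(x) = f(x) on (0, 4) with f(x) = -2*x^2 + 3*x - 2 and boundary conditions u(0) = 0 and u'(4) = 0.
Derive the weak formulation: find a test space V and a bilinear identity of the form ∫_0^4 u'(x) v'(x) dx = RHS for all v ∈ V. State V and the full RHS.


V = {v ∈ H^1(0, 4) : v(0) = 0} (test functions vanish at x = 0 where u is specified); weak form: ∫_0^4 u'v' dx = ∫_0^4 (-2*x^2 + 3*x - 2) v dx for all v ∈ V.

Multiply both sides by a test function v and integrate from 0 to 4:
  ∫_0^4 −u''(x) v(x) dx = ∫_0^4 f(x) v(x) dx.
Integrate the LHS by parts once:
  ∫_0^4 −u'' v dx = −[u'(x) v(x)]_0^4 + ∫_0^4 u'(x) v'(x) dx.
Thus ∫_0^4 u'(x) v'(x) dx = ∫_0^4 f(x) v(x) dx + [u'(x) v(x)]_0^4.
Choose V so that boundary terms are either known or forced to vanish.
Mixed BC: u(0) = 0 (Dirichlet) and u'(4) = 0 (Neumann). Define V = {v ∈ H^1(0, 4) : v(0) = 0}. Then [u' v]_0^4 = u'(4)·v(4) − u'(0)·0 = 0.
Weak formulation: find u (satisfying any essential BC) such that ∫_0^4 u'(x) v'(x) dx = ∫_0^4 f v dx for all v ∈ V (Dirichlet at 0 absorbed into V; the Neumann datum at x = 4 is zero, so no boundary term remains).
Substituting f(x) = -2*x^2 + 3*x - 2, the right-hand side is ∫_0^4 (-2*x^2 + 3*x - 2) v dx.


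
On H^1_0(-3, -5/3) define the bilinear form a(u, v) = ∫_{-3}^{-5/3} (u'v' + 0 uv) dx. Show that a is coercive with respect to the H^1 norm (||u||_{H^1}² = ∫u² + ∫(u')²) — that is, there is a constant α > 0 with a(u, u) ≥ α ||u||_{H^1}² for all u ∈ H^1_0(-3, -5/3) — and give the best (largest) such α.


α = 9*π^2/(16 + 9*π^2)

Coercivity of a(·,·) on H^1_0(-3, -5/3) means a(u, u) ≥ α ||u||_{H^1}² for every u ∈ H^1_0.
The interval has length L = 4/3, and Poincaré/coercivity depend only on L. Here a(u, u) = ∫(u')² + (0)·∫u².
Here c = 0, so a(u,u) = ∫(u')² alone. The condition a(u,u) ≥ α||u||_{H^1}² reads (1−α)∫(u')² ≥ (α−c)∫u². Any admissible α is ≤ 1 (rapidly oscillating u have ∫u²/∫(u')² → 0), and α = 1 would force 0 ≥ (1−c)∫u², impossible since c < 1; so 1−α > 0. By the sharp Poincaré inequality on H^1_0 of an interval of length L, ∫(u')² ≥ (π/L)²∫u² with equality for the first sine mode sin(π(x−x₀)/L) (x₀ the left endpoint), so the inequality holds for all u iff (1−α)(π/L)² ≥ α − c, i.e. α ≤ ((π/L)² + c)/((π/L)² + 1) = (1 + c(L/π)²)/(1 + (L/π)²). (Direct route, valid since c ≤ 0: Poincaré gives c∫u² ≥ c(L/π)²∫(u')², so a(u,u) ≥ (1 + c(L/π)²)∫(u')², while ||u||_{H^1}² ≤ (1 + (L/π)²)∫(u')²; dividing yields the same α.) With (π/L)² = 9*π^2/16 and c = 0, the largest admissible constant is α = ((π/L)² + c)/((π/L)² + 1).
Simplifying, α = 9*π^2/(16 + 9*π^2).


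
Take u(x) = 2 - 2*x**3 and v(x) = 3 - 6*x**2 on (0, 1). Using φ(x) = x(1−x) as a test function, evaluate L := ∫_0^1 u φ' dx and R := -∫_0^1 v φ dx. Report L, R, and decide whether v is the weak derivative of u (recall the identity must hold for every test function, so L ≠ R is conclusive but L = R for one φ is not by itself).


LHS = 3/10, RHS = -1/5. No, v is not the weak derivative of u.

u(x) = 2 - 2*x**3, classical derivative u'(x) = -6*x**2.
φ(x) = x(1−x), so φ'(x) = 1 - 2*x.
Note φ(0) = φ(1) = 0, so the boundary term u·φ vanishes.
LHS = ∫_0^1 u(x) φ'(x) dx = ∫_0^1 (4*x^4 - 2*x^3 - 4*x + 2) dx. Term by term:
  ∫_0^1 4*x^4 dx = 4/5;  ∫_0^1 -2*x^3 dx = -1/2;  ∫_0^1 -4*x dx = -2;
  ∫_0^1 2 dx = 2.
Sum: 4/5 − 1/2 − 2 + 2 = 3/10.
So LHS = 3/10.
∫_0^1 v(x) φ(x) dx = ∫_0^1 (6*x^4 - 6*x^3 - 3*x^2 + 3*x) dx. Term by term:
  ∫_0^1 6*x^4 dx = 6/5;  ∫_0^1 -6*x^3 dx = -3/2;  ∫_0^1 -3*x^2 dx = -1;
  ∫_0^1 3*x dx = 3/2.
Sum: 6/5 − 3/2 − 1 + 3/2 = 1/5.
So RHS = -∫_0^1 v(x) φ(x) dx = -1/5.
LHS − RHS = 1/2 ≠ 0, so the identity fails.
(For a valid weak derivative the identity must hold for EVERY test function, in particular this one. The failure shows v is NOT the weak derivative of u.)
Correct weak derivative would be u'(x) = -6*x**2.


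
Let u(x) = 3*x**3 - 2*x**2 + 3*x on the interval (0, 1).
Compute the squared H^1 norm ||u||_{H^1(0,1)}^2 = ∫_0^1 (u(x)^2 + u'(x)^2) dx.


||u||_{H^1}^2 = 2333/105

The H^1 norm (squared) on an interval (0, L) is
  ||u||_{H^1}^2 = ∫_0^L u(x)^2 dx + ∫_0^L u'(x)^2 dx.
Compute u'(x) = 9*x**2 - 4*x + 3.
Then u(x)^2 = 9*x**6 - 12*x**5 + 22*x**4 - 12*x**3 + 9*x**2 and u'(x)^2 = 81*x**4 - 72*x**3 + 70*x**2 - 24*x + 9.
Integrate each monomial from 0 to 1 using ∫_0^1 c·x^n dx = c·1^(n+1)/(n+1):
  ∫_0^1 u(x)^2 dx = ∫_0^1 (9*x^6 - 12*x^5 + 22*x^4 - 12*x^3 + 9*x^2) dx. Term by term:
    ∫_0^1 9*x^6 dx = 9/7;  ∫_0^1 -12*x^5 dx = -2;  ∫_0^1 22*x^4 dx = 22/5;
    ∫_0^1 -12*x^3 dx = -3;  ∫_0^1 9*x^2 dx = 3.
  Sum: 9/7 − 2 + 22/5 − 3 + 3 = 129/35.
  ∫_0^1 u'(x)^2 dx = ∫_0^1 (81*x^4 - 72*x^3 + 70*x^2 - 24*x + 9) dx. Term by term:
    ∫_0^1 81*x^4 dx = 81/5;  ∫_0^1 -72*x^3 dx = -18;  ∫_0^1 70*x^2 dx = 70/3;
    ∫_0^1 -24*x dx = -12;  ∫_0^1 9 dx = 9.
  Sum: 81/5 − 18 + 70/3 − 12 + 9 = 278/15.
Adding: ||u||_{H^1}^2 = 129/35 + 278/15 = 2333/105.


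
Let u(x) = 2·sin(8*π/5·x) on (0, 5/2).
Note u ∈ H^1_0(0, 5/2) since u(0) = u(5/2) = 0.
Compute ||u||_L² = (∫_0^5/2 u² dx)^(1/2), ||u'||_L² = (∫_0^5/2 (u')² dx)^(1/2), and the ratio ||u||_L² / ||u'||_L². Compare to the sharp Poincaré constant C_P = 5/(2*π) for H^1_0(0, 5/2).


||u||_L² / ||u'||_L² = 5/(8*π) < C_P = 5/(2*π).

u(x) = 2·sin(8*π/5·x), so u'(x) = 16*π*cos(8*π*x/5)/5.
Writing u(x) = A·sin(kπx/L) with A = 2 and k = 4, use ∫_0^L sin²(kπx/L) dx = L/2 and ∫_0^L cos²(kπx/L) dx = L/2.
u² = 4·sin²(8*π/5·x) and (u')² = 256*π^2/25·cos²(8*π/5·x), and each of sin², cos² integrates to L/2 = 5/4 over (0, 5/2).
∫_0^5/2 u² dx = 5, so ||u||_L² = sqrt(5).
∫_0^5/2 (u')² dx = 64*π^2/5, so ||u'||_L² = 8*sqrt(5)*π/5.
Ratio ||u||_L² / ||u'||_L² = 5/(8*π).
Sharp Poincaré constant on H^1_0(0, 5/2) is C_P = L/π = 5/(2*π), achieved by sin(2*π/5·x).
This is the k = 4 harmonic; the ratio L/(kπ) is strictly less than C_P = L/π, consistent with the sharp inequality ||u||_L² ≤ C_P ||u'||_L².


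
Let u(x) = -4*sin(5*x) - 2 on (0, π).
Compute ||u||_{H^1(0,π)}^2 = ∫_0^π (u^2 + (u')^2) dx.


||u||_{H^1(0,π)}^2 = 32/5 + 212*π

u'(x) = -20*cos(5*x).
Expand u² and (u')² and integrate term by term on (0, π), using: for integers n ≥ 1, ∫_0^π sin²(nx) dx = ∫_0^π cos²(nx) dx = π/2; for n ≠ n', ∫_0^π sin(nx)sin(n'x) dx = ∫_0^π cos(nx)cos(n'x) dx = 0; and by product-to-sum, ∫_0^π sin(nx)cos(n'x) dx = ½∫_0^π [sin((n+n')x) + sin((n−n')x)] dx, which is 0 when n+n' is even and 2n/(n²−n'²) when n+n' is odd (it need not vanish on (0, π)). For the constant mode: ∫_0^π 1 dx = π, ∫_0^π cos(nx) dx = 0, ∫_0^π sin(nx) dx = (1−(−1)^n)/n.
  u² squared terms: (-2)²·∫1 dx = 4·π = 4*π;  (-4)²·∫sin(5x)² dx = 16·π/2 = 8*π.
  u² cross terms: 2·(-2)·(-4)·∫1·sin(5x) dx = 16·(2/5) = 32/5.
  So ∫_0^π u² dx = 4*π + 8*π + 32/5 = 32/5 + 12*π.
  (u')² squared terms: (-20)²·∫cos(5x)² dx = 400·π/2 = 200*π.
  So ∫_0^π (u')² dx = 200*π.
||u||_{H^1}^2 = (32/5 + 12*π) + (200*π) = 32/5 + 212*π.


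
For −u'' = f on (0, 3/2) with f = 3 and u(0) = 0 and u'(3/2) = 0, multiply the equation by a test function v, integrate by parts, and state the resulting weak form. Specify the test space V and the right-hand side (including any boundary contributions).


V = {v ∈ H^1(0, 3/2) : v(0) = 0} (test functions vanish at x = 0 where u is specified); weak form: ∫_0^3/2 u'v' dx = ∫_0^3/2 (3) v dx for all v ∈ V.

Multiply both sides by a test function v and integrate from 0 to 3/2:
  ∫_0^3/2 −u''(x) v(x) dx = ∫_0^3/2 f(x) v(x) dx.
Integrate the LHS by parts once:
  ∫_0^3/2 −u'' v dx = −[u'(x) v(x)]_0^3/2 + ∫_0^3/2 u'(x) v'(x) dx.
Thus ∫_0^3/2 u'(x) v'(x) dx = ∫_0^3/2 f(x) v(x) dx + [u'(x) v(x)]_0^3/2.
Choose V so that boundary terms are either known or forced to vanish.
Mixed BC: u(0) = 0 (Dirichlet) and u'(3/2) = 0 (Neumann). Define V = {v ∈ H^1(0, 3/2) : v(0) = 0}. Then [u' v]_0^3/2 = u'(3/2)·v(3/2) − u'(0)·0 = 0.
Weak formulation: find u (satisfying any essential BC) such that ∫_0^3/2 u'(x) v'(x) dx = ∫_0^3/2 f v dx for all v ∈ V (Dirichlet at 0 absorbed into V; the Neumann datum at x = 3/2 is zero, so no boundary term remains).
Substituting f(x) = 3, the right-hand side is ∫_0^3/2 (3) v dx.


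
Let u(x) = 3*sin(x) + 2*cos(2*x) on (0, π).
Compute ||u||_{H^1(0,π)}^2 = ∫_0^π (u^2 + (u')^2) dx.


||u||_{H^1(0,π)}^2 = -40 + 19*π

u'(x) = -4*sin(2*x) + 3*cos(x).
Expand u² and (u')² and integrate term by term on (0, π), using: for integers n ≥ 1, ∫_0^π sin²(nx) dx = ∫_0^π cos²(nx) dx = π/2; for n ≠ n', ∫_0^π sin(nx)sin(n'x) dx = ∫_0^π cos(nx)cos(n'x) dx = 0; and by product-to-sum, ∫_0^π sin(nx)cos(n'x) dx = ½∫_0^π [sin((n+n')x) + sin((n−n')x)] dx, which is 0 when n+n' is even and 2n/(n²−n'²) when n+n' is odd (it need not vanish on (0, π)).
  u² squared terms: (2)²·∫cos(2x)² dx = 4·π/2 = 2*π;  (3)²·∫sin(x)² dx = 9·π/2 = 9*π/2.
  u² cross terms: 2·(2)·(3)·∫cos(2x)·sin(x) dx = 12·(-2/3) = -8.
  So ∫_0^π u² dx = 2*π + 9*π/2 − 8 = -8 + 13*π/2.
  (u')² squared terms: (-4)²·∫sin(2x)² dx = 16·π/2 = 8*π;  (3)²·∫cos(x)² dx = 9·π/2 = 9*π/2.
  (u')² cross terms: 2·(-4)·(3)·∫sin(2x)·cos(x) dx = -24·(4/3) = -32.
  So ∫_0^π (u')² dx = 8*π + 9*π/2 − 32 = -32 + 25*π/2.
||u||_{H^1}^2 = (-8 + 13*π/2) + (-32 + 25*π/2) = -40 + 19*π.


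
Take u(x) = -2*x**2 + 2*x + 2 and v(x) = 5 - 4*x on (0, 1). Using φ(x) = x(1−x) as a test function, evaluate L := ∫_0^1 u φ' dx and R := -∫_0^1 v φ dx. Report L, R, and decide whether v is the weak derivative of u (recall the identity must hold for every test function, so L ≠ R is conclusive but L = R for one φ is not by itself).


LHS = 0, RHS = -1/2. No, v is not the weak derivative of u.

u(x) = -2*x**2 + 2*x + 2, classical derivative u'(x) = 2 - 4*x.
φ(x) = x(1−x), so φ'(x) = 1 - 2*x.
Note φ(0) = φ(1) = 0, so the boundary term u·φ vanishes.
LHS = ∫_0^1 u(x) φ'(x) dx = ∫_0^1 (4*x^3 - 6*x^2 - 2*x + 2) dx. Term by term:
  ∫_0^1 4*x^3 dx = 1;  ∫_0^1 -6*x^2 dx = -2;  ∫_0^1 -2*x dx = -1;
  ∫_0^1 2 dx = 2.
Sum: 1 − 2 − 1 + 2 = 0.
So LHS = 0.
∫_0^1 v(x) φ(x) dx = ∫_0^1 (4*x^3 - 9*x^2 + 5*x) dx. Term by term:
  ∫_0^1 4*x^3 dx = 1;  ∫_0^1 -9*x^2 dx = -3;  ∫_0^1 5*x dx = 5/2.
Sum: 1 − 3 + 5/2 = 1/2.
So RHS = -∫_0^1 v(x) φ(x) dx = -1/2.
LHS − RHS = 1/2 ≠ 0, so the identity fails.
(For a valid weak derivative the identity must hold for EVERY test function, in particular this one. The failure shows v is NOT the weak derivative of u.)
Correct weak derivative would be u'(x) = 2 - 4*x.


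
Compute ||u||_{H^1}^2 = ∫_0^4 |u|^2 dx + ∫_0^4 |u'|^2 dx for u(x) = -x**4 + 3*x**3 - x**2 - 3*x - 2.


||u||_{H^1}^2 = 3000188/315

The H^1 norm (squared) on an interval (0, L) is
  ||u||_{H^1}^2 = ∫_0^L u(x)^2 dx + ∫_0^L u'(x)^2 dx.
Compute u'(x) = -4*x**3 + 9*x**2 - 2*x - 3.
Then u(x)^2 = x**8 - 6*x**7 + 11*x**6 - 13*x**4 - 6*x**3 + 13*x**2 + 12*x + 4 and u'(x)^2 = 16*x**6 - 72*x**5 + 97*x**4 - 12*x**3 - 50*x**2 + 12*x + 9.
Integrate each monomial from 0 to 4 using ∫_0^4 c·x^n dx = c·4^(n+1)/(n+1):
  ∫_0^4 u(x)^2 dx = ∫_0^4 (x^8 - 6*x^7 + 11*x^6 - 13*x^4 - 6*x^3 + 13*x^2 + 12*x + 4) dx. Term by term:
    ∫_0^4 x^8 dx = 262144/9;  ∫_0^4 -6*x^7 dx = -49152;  ∫_0^4 11*x^6 dx = 180224/7;
    ∫_0^4 -13*x^4 dx = -13312/5;  ∫_0^4 -6*x^3 dx = -384;  ∫_0^4 13*x^2 dx = 832/3;
    ∫_0^4 12*x dx = 96;  ∫_0^4 4 dx = 16.
  Sum: 262144/9 − 49152 + 180224/7 − 13312/5 − 384 + 832/3 + 96 + 16 = 965264/315.
  ∫_0^4 u'(x)^2 dx = ∫_0^4 (16*x^6 - 72*x^5 + 97*x^4 - 12*x^3 - 50*x^2 + 12*x + 9) dx. Term by term:
    ∫_0^4 16*x^6 dx = 262144/7;  ∫_0^4 -72*x^5 dx = -49152;  ∫_0^4 97*x^4 dx = 99328/5;
    ∫_0^4 -12*x^3 dx = -768;  ∫_0^4 -50*x^2 dx = -3200/3;  ∫_0^4 12*x dx = 96;
    ∫_0^4 9 dx = 36.
  Sum: 262144/7 − 49152 + 99328/5 − 768 − 3200/3 + 96 + 36 = 678308/105.
Adding: ||u||_{H^1}^2 = 965264/315 + 678308/105 = 3000188/315.


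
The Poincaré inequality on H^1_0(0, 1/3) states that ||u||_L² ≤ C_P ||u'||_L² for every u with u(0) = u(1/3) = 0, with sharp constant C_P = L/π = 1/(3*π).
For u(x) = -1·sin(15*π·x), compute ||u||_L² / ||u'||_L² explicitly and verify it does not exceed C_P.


||u||_L² / ||u'||_L² = 1/(15*π) < C_P = 1/(3*π).

u(x) = -1·sin(15*π·x), so u'(x) = -15*π*cos(15*π*x).
Writing u(x) = A·sin(kπx/L) with A = -1 and k = 5, use ∫_0^L sin²(kπx/L) dx = L/2 and ∫_0^L cos²(kπx/L) dx = L/2.
u² = 1·sin²(15*π·x) and (u')² = 225*π^2·cos²(15*π·x), and each of sin², cos² integrates to L/2 = 1/6 over (0, 1/3).
∫_0^1/3 u² dx = 1/6, so ||u||_L² = sqrt(6)/6.
∫_0^1/3 (u')² dx = 75*π^2/2, so ||u'||_L² = 5*sqrt(6)*π/2.
Ratio ||u||_L² / ||u'||_L² = 1/(15*π).
Sharp Poincaré constant on H^1_0(0, 1/3) is C_P = L/π = 1/(3*π), achieved by sin(3*π·x).
This is the k = 5 harmonic; the ratio L/(kπ) is strictly less than C_P = L/π, consistent with the sharp inequality ||u||_L² ≤ C_P ||u'||_L².


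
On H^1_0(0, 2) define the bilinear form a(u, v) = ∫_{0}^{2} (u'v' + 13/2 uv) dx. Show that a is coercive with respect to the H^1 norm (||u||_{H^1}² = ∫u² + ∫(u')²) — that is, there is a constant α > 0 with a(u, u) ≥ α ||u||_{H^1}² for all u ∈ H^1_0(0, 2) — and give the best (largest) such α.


α = 1

Coercivity of a(·,·) on H^1_0(0, 2) means a(u, u) ≥ α ||u||_{H^1}² for every u ∈ H^1_0.
The interval has length L = 2, and Poincaré/coercivity depend only on L. Here a(u, u) = ∫(u')² + (13/2)·∫u².
Here c = 13/2 ≥ 1, so a(u,u) = ∫(u')² + c∫u² ≥ ∫(u')² + ∫u² = ||u||_{H^1}², i.e. α = 1 works. No larger α is possible: a(u,u) ≥ α||u||_{H^1}² means (1−α)∫(u')² ≥ (α−c)∫u², and for the modes u_n = sin(nπ(x−x₀)/L) (x₀ the left endpoint) one has ∫u_n²/∫(u_n')² = (L/(nπ))² → 0, so a(u_n,u_n)/||u_n||_{H^1}² → 1. Hence the optimal constant is α = 1.
Therefore α = 1.


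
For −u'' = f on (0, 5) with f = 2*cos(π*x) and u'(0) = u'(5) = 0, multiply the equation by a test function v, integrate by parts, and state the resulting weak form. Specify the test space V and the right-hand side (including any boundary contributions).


V = H^1(0, 5) (no boundary constraint on v; u is determined up to an additive constant); weak form: ∫_0^5 u'v' dx = ∫_0^5 (2*cos(π*x)) v dx for all v ∈ V.

Multiply both sides by a test function v and integrate from 0 to 5:
  ∫_0^5 −u''(x) v(x) dx = ∫_0^5 f(x) v(x) dx.
Integrate the LHS by parts once:
  ∫_0^5 −u'' v dx = −[u'(x) v(x)]_0^5 + ∫_0^5 u'(x) v'(x) dx.
Thus ∫_0^5 u'(x) v'(x) dx = ∫_0^5 f(x) v(x) dx + [u'(x) v(x)]_0^5.
Choose V so that boundary terms are either known or forced to vanish.
u has homogeneous Neumann: u'(0) = u'(5) = 0. So [u' v]_0^5 = 0·v(5) − 0·v(0) = 0 for any v; take V = H^1(0, 5).
Weak formulation: find u (satisfying any essential BC) such that ∫_0^5 u'(x) v'(x) dx = ∫_0^5 f v dx for all v ∈ V (homogeneous Neumann, so boundary terms vanish).
Substituting f(x) = 2*cos(π*x), the right-hand side is ∫_0^5 (2*cos(π*x)) v dx.
Compatibility check (pure Neumann): taking v ≡ 1 ∈ V gives 0 = ∫_0^5 f dx + (0) − (0), i.e. ∫_0^5 f dx must equal u'(0) − u'(5) = 0. Indeed ∫_0^5 (2*cos(π*x)) dx = 0, so the data are compatible. The solution is then unique only up to an additive constant (fix it e.g. by requiring ∫_0^5 u dx = 0).


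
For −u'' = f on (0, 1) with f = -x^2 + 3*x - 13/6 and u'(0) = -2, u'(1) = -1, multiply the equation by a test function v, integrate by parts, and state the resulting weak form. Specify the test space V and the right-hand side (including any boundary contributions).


V = H^1(0, 1) (v unrestricted at boundary; u is determined up to an additive constant); weak form: ∫_0^1 u'v' dx = ∫_0^1 (-x^2 + 3*x - 13/6) v dx − v(1) + 2·v(0) for all v ∈ V.

Multiply both sides by a test function v and integrate from 0 to 1:
  ∫_0^1 −u''(x) v(x) dx = ∫_0^1 f(x) v(x) dx.
Integrate the LHS by parts once:
  ∫_0^1 −u'' v dx = −[u'(x) v(x)]_0^1 + ∫_0^1 u'(x) v'(x) dx.
Thus ∫_0^1 u'(x) v'(x) dx = ∫_0^1 f(x) v(x) dx + [u'(x) v(x)]_0^1.
Choose V so that boundary terms are either known or forced to vanish.
u has inhomogeneous Neumann u'(0) = -2, u'(1) = -1. [u' v]_0^1 = (-1)·v(1) − (-2)·v(0) = − v(1) + 2·v(0). Take V = H^1(0, 1); boundary term becomes part of RHS.
Weak formulation: find u (satisfying any essential BC) such that ∫_0^1 u'(x) v'(x) dx = ∫_0^1 f v dx − v(1) + 2·v(0) for all v ∈ V (Neumann data are natural BCs: they enter the RHS as boundary terms).
Substituting f(x) = -x^2 + 3*x - 13/6, the right-hand side is ∫_0^1 (-x^2 + 3*x - 13/6) v dx − v(1) + 2·v(0).
Compatibility check (pure Neumann): taking v ≡ 1 ∈ V gives 0 = ∫_0^1 f dx + (-1) − (-2), i.e. ∫_0^1 f dx must equal u'(0) − u'(1) = -1. Indeed ∫_0^1 (-x^2 + 3*x - 13/6) dx = -1, so the data are compatible. The solution is then unique only up to an additive constant (fix it e.g. by requiring ∫_0^1 u dx = 0).


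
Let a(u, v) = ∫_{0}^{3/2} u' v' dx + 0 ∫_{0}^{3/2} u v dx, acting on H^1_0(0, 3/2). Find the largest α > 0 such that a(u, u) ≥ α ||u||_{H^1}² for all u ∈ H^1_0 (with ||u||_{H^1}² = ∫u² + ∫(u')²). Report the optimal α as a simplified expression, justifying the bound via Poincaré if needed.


α = 4*π^2/(9 + 4*π^2)

Coercivity of a(·,·) on H^1_0(0, 3/2) means a(u, u) ≥ α ||u||_{H^1}² for every u ∈ H^1_0.
The interval has length L = 3/2, and Poincaré/coercivity depend only on L. Here a(u, u) = ∫(u')² + (0)·∫u².
Here c = 0, so a(u,u) = ∫(u')² alone. The condition a(u,u) ≥ α||u||_{H^1}² reads (1−α)∫(u')² ≥ (α−c)∫u². Any admissible α is ≤ 1 (rapidly oscillating u have ∫u²/∫(u')² → 0), and α = 1 would force 0 ≥ (1−c)∫u², impossible since c < 1; so 1−α > 0. By the sharp Poincaré inequality on H^1_0 of an interval of length L, ∫(u')² ≥ (π/L)²∫u² with equality for the first sine mode sin(π(x−x₀)/L) (x₀ the left endpoint), so the inequality holds for all u iff (1−α)(π/L)² ≥ α − c, i.e. α ≤ ((π/L)² + c)/((π/L)² + 1) = (1 + c(L/π)²)/(1 + (L/π)²). (Direct route, valid since c ≤ 0: Poincaré gives c∫u² ≥ c(L/π)²∫(u')², so a(u,u) ≥ (1 + c(L/π)²)∫(u')², while ||u||_{H^1}² ≤ (1 + (L/π)²)∫(u')²; dividing yields the same α.) With (π/L)² = 4*π^2/9 and c = 0, the largest admissible constant is α = ((π/L)² + c)/((π/L)² + 1).
Simplifying, α = 4*π^2/(9 + 4*π^2).


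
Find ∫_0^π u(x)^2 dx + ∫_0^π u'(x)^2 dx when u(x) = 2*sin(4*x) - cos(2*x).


||u||_{H^1(0,π)}^2 = 73*π/2

u'(x) = 2*sin(2*x) + 8*cos(4*x).
Expand u² and (u')² and integrate term by term on (0, π), using: for integers n ≥ 1, ∫_0^π sin²(nx) dx = ∫_0^π cos²(nx) dx = π/2; for n ≠ n', ∫_0^π sin(nx)sin(n'x) dx = ∫_0^π cos(nx)cos(n'x) dx = 0; and by product-to-sum, ∫_0^π sin(nx)cos(n'x) dx = ½∫_0^π [sin((n+n')x) + sin((n−n')x)] dx, which is 0 when n+n' is even and 2n/(n²−n'²) when n+n' is odd (it need not vanish on (0, π)).
  u² squared terms: (-1)²·∫cos(2x)² dx = 1·π/2 = π/2;  (2)²·∫sin(4x)² dx = 4·π/2 = 2*π.
  u² cross terms: 2·(-1)·(2)·∫cos(2x)·sin(4x) dx = -4·(0) = 0.
  So ∫_0^π u² dx = π/2 + 2*π + 0 = 5*π/2.
  (u')² squared terms: (2)²·∫sin(2x)² dx = 4·π/2 = 2*π;  (8)²·∫cos(4x)² dx = 64·π/2 = 32*π.
  (u')² cross terms: 2·(2)·(8)·∫sin(2x)·cos(4x) dx = 32·(0) = 0.
  So ∫_0^π (u')² dx = 2*π + 32*π + 0 = 34*π.
||u||_{H^1}^2 = (5*π/2) + (34*π) = 73*π/2.


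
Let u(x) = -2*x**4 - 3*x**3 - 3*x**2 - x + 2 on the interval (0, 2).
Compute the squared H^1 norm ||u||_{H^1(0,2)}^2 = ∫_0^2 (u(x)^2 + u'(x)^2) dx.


||u||_{H^1}^2 = 1803934/315

The H^1 norm (squared) on an interval (0, L) is
  ||u||_{H^1}^2 = ∫_0^L u(x)^2 dx + ∫_0^L u'(x)^2 dx.
Compute u'(x) = -8*x**3 - 9*x**2 - 6*x - 1.
Then u(x)^2 = 4*x**8 + 12*x**7 + 21*x**6 + 22*x**5 + 7*x**4 - 6*x**3 - 11*x**2 - 4*x + 4 and u'(x)^2 = 64*x**6 + 144*x**5 + 177*x**4 + 124*x**3 + 54*x**2 + 12*x + 1.
Integrate each monomial from 0 to 2 using ∫_0^2 c·x^n dx = c·2^(n+1)/(n+1):
  ∫_0^2 u(x)^2 dx = ∫_0^2 (4*x^8 + 12*x^7 + 21*x^6 + 22*x^5 + 7*x^4 - 6*x^3 - 11*x^2 - 4*x + 4) dx. Term by term:
    ∫_0^2 4*x^8 dx = 2048/9;  ∫_0^2 12*x^7 dx = 384;  ∫_0^2 21*x^6 dx = 384;
    ∫_0^2 22*x^5 dx = 704/3;  ∫_0^2 7*x^4 dx = 224/5;  ∫_0^2 -6*x^3 dx = -24;
    ∫_0^2 -11*x^2 dx = -88/3;  ∫_0^2 -4*x dx = -8;  ∫_0^2 4 dx = 8.
  Sum: 2048/9 + 384 + 384 + 704/3 + 224/5 − 24 − 88/3 − 8 + 8 = 54976/45.
  ∫_0^2 u'(x)^2 dx = ∫_0^2 (64*x^6 + 144*x^5 + 177*x^4 + 124*x^3 + 54*x^2 + 12*x + 1) dx. Term by term:
    ∫_0^2 64*x^6 dx = 8192/7;  ∫_0^2 144*x^5 dx = 1536;  ∫_0^2 177*x^4 dx = 5664/5;
    ∫_0^2 124*x^3 dx = 496;  ∫_0^2 54*x^2 dx = 144;  ∫_0^2 12*x dx = 24;
    ∫_0^2 1 dx = 2.
  Sum: 8192/7 + 1536 + 5664/5 + 496 + 144 + 24 + 2 = 157678/35.
Adding: ||u||_{H^1}^2 = 54976/45 + 157678/35 = 1803934/315.


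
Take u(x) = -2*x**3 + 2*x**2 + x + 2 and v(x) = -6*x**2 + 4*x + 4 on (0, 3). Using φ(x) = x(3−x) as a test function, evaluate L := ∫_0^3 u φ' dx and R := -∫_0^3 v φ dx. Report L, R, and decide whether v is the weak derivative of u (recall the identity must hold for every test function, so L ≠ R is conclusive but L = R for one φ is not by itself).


LHS = 207/5, RHS = 279/10. No, v is not the weak derivative of u.

u(x) = -2*x**3 + 2*x**2 + x + 2, classical derivative u'(x) = -6*x**2 + 4*x + 1.
φ(x) = x(3−x), so φ'(x) = 3 - 2*x.
Note φ(0) = φ(3) = 0, so the boundary term u·φ vanishes.
LHS = ∫_0^3 u(x) φ'(x) dx = ∫_0^3 (4*x^4 - 10*x^3 + 4*x^2 - x + 6) dx. Term by term:
  ∫_0^3 4*x^4 dx = 972/5;  ∫_0^3 -10*x^3 dx = -405/2;  ∫_0^3 4*x^2 dx = 36;
  ∫_0^3 -x dx = -9/2;  ∫_0^3 6 dx = 18.
Sum: 972/5 − 405/2 + 36 − 9/2 + 18 = 207/5.
So LHS = 207/5.
∫_0^3 v(x) φ(x) dx = ∫_0^3 (6*x^4 - 22*x^3 + 8*x^2 + 12*x) dx. Term by term:
  ∫_0^3 6*x^4 dx = 1458/5;  ∫_0^3 -22*x^3 dx = -891/2;  ∫_0^3 8*x^2 dx = 72;
  ∫_0^3 12*x dx = 54.
Sum: 1458/5 − 891/2 + 72 + 54 = -279/10.
So RHS = -∫_0^3 v(x) φ(x) dx = 279/10.
LHS − RHS = 27/2 ≠ 0, so the identity fails.
(For a valid weak derivative the identity must hold for EVERY test function, in particular this one. The failure shows v is NOT the weak derivative of u.)
Correct weak derivative would be u'(x) = -6*x**2 + 4*x + 1.


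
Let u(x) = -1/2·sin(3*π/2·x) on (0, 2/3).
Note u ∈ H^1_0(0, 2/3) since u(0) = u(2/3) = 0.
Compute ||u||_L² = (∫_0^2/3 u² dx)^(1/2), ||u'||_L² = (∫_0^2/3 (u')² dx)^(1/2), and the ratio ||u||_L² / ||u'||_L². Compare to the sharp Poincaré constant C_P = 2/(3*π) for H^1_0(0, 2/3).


||u||_L² / ||u'||_L² = 2/(3*π) = C_P.

u(x) = -1/2·sin(3*π/2·x), so u'(x) = -3*π*cos(3*π*x/2)/4.
Writing u(x) = A·sin(kπx/L) with A = -1/2 and k = 1, use ∫_0^L sin²(kπx/L) dx = L/2 and ∫_0^L cos²(kπx/L) dx = L/2.
u² = 1/4·sin²(3*π/2·x) and (u')² = 9*π^2/16·cos²(3*π/2·x), and each of sin², cos² integrates to L/2 = 1/3 over (0, 2/3).
∫_0^2/3 u² dx = 1/12, so ||u||_L² = sqrt(3)/6.
∫_0^2/3 (u')² dx = 3*π^2/16, so ||u'||_L² = sqrt(3)*π/4.
Ratio ||u||_L² / ||u'||_L² = 2/(3*π).
Sharp Poincaré constant on H^1_0(0, 2/3) is C_P = L/π = 2/(3*π), achieved by sin(3*π/2·x).
This is the k = 1 eigenfunction (up to amplitude), so the ratio equals the sharp Poincaré constant exactly.


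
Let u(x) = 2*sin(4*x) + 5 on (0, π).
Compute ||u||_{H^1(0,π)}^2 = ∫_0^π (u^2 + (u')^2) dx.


||u||_{H^1(0,π)}^2 = 59*π

u'(x) = 8*cos(4*x).
Expand u² and (u')² and integrate term by term on (0, π), using: for integers n ≥ 1, ∫_0^π sin²(nx) dx = ∫_0^π cos²(nx) dx = π/2; for n ≠ n', ∫_0^π sin(nx)sin(n'x) dx = ∫_0^π cos(nx)cos(n'x) dx = 0; and by product-to-sum, ∫_0^π sin(nx)cos(n'x) dx = ½∫_0^π [sin((n+n')x) + sin((n−n')x)] dx, which is 0 when n+n' is even and 2n/(n²−n'²) when n+n' is odd (it need not vanish on (0, π)). For the constant mode: ∫_0^π 1 dx = π, ∫_0^π cos(nx) dx = 0, ∫_0^π sin(nx) dx = (1−(−1)^n)/n.
  u² squared terms: (5)²·∫1 dx = 25·π = 25*π;  (2)²·∫sin(4x)² dx = 4·π/2 = 2*π.
  u² cross terms: 2·(5)·(2)·∫1·sin(4x) dx = 20·(0) = 0.
  So ∫_0^π u² dx = 25*π + 2*π + 0 = 27*π.
  (u')² squared terms: (8)²·∫cos(4x)² dx = 64·π/2 = 32*π.
  So ∫_0^π (u')² dx = 32*π.
||u||_{H^1}^2 = (27*π) + (32*π) = 59*π.


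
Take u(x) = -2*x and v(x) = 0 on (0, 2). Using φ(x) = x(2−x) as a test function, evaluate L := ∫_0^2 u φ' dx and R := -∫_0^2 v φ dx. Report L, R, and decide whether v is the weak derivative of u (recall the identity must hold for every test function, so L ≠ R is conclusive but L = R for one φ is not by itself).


LHS = 8/3, RHS = 0. No, v is not the weak derivative of u.

u(x) = -2*x, classical derivative u'(x) = -2.
φ(x) = x(2−x), so φ'(x) = 2 - 2*x.
Note φ(0) = φ(2) = 0, so the boundary term u·φ vanishes.
LHS = ∫_0^2 u(x) φ'(x) dx = ∫_0^2 (4*x^2 - 4*x) dx. Term by term:
  ∫_0^2 4*x^2 dx = 32/3;  ∫_0^2 -4*x dx = -8.
Sum: 32/3 − 8 = 8/3.
So LHS = 8/3.
∫_0^2 v(x) φ(x) dx = ∫_0^2 (0) dx. Term by term:
  ∫_0^2 0 dx = 0.
So RHS = -∫_0^2 v(x) φ(x) dx = 0.
LHS − RHS = 8/3 ≠ 0, so the identity fails.
(For a valid weak derivative the identity must hold for EVERY test function, in particular this one. The failure shows v is NOT the weak derivative of u.)
Correct weak derivative would be u'(x) = -2.


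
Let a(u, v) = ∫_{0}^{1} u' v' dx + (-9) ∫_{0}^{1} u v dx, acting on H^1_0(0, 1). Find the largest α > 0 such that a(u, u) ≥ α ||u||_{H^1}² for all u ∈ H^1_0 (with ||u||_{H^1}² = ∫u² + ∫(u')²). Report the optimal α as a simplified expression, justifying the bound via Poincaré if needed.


α = (-9 + π^2)/(1 + π^2)

Coercivity of a(·,·) on H^1_0(0, 1) means a(u, u) ≥ α ||u||_{H^1}² for every u ∈ H^1_0.
The interval has length L = 1, and Poincaré/coercivity depend only on L. Here a(u, u) = ∫(u')² + (-9)·∫u².
Here c = -9 < 0 with |c| < (π/L)² = π^2, so coercivity still holds. The condition a(u,u) ≥ α||u||_{H^1}² reads (1−α)∫(u')² ≥ (α−c)∫u². Any admissible α is ≤ 1 (rapidly oscillating u have ∫u²/∫(u')² → 0), and α = 1 would force 0 ≥ (1−c)∫u², impossible since c < 1; so 1−α > 0. By the sharp Poincaré inequality on H^1_0 of an interval of length L, ∫(u')² ≥ (π/L)²∫u² with equality for the first sine mode sin(π(x−x₀)/L) (x₀ the left endpoint), so the inequality holds for all u iff (1−α)(π/L)² ≥ α − c, i.e. α ≤ ((π/L)² + c)/((π/L)² + 1) = (1 + c(L/π)²)/(1 + (L/π)²). (Direct route, valid since c ≤ 0: Poincaré gives c∫u² ≥ c(L/π)²∫(u')², so a(u,u) ≥ (1 + c(L/π)²)∫(u')², while ||u||_{H^1}² ≤ (1 + (L/π)²)∫(u')²; dividing yields the same α.) With (π/L)² = π^2 and c = -9, the largest admissible constant is α = ((π/L)² + c)/((π/L)² + 1).
Simplifying, α = (-9 + π^2)/(1 + π^2).
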